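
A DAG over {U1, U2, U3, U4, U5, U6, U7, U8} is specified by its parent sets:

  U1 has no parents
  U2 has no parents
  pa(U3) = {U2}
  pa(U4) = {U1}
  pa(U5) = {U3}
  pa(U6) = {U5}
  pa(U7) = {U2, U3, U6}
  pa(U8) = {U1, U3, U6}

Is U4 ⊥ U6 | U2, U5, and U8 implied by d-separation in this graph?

There are 4 undirected paths between U4 and U6; checking each against the conditioning set {U2, U5, U8}:
Path 1: U4 ← U1 → U8 ← U6
  U1 is a fork and U1 is not conditioned on; U8 is a collider and U8 is conditioned on, which opens it — no node blocks this path, so it is active.
Path 2: U4 ← U1 → U8 ← U3 ← U2 → U7 ← U6
  U2 is a fork here and U2 is conditioned on, so the path is blocked at U2.
Path 3: U4 ← U1 → U8 ← U3 → U7 ← U6
  U7 is a collider here and neither U7 nor any of its descendants is conditioned on, so the collider stays closed — the path is blocked at U7.
Path 4: U4 ← U1 → U8 ← U3 → U5 → U6
  U5 is a chain here and U5 is conditioned on, so the path is blocked at U5.
At least one path is unblocked, so d-separation fails.

No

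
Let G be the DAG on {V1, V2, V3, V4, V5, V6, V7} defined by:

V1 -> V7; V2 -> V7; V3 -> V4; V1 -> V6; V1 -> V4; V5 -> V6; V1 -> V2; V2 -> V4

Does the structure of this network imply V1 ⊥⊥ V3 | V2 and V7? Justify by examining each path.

Yes

3 paths connect V1 and V3; each must be blocked for d-separation to hold:
  1. V1 → V7 ← V2 → V4 ← V3 — V7:collider[open]; V2:fork[blocks]; V4:collider[blocks] ⇒ blocked
  2. V1 → V2 → V4 ← V3 — V2:chain[blocks]; V4:collider[blocks] ⇒ blocked
  3. V1 → V4 ← V3 — V4:collider[blocks] ⇒ blocked
Every path is blocked, so V1 and V3 are d-separated given {V2, V7}.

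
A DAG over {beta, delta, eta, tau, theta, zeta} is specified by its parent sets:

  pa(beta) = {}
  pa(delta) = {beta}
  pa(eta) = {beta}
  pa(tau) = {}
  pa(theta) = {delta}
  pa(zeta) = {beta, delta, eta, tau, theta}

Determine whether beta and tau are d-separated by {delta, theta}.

We examine all 4 paths between beta and tau:
Path 1: beta → delta → theta → zeta ← tau
  delta is a chain here and delta is conditioned on, so the path is blocked at delta.
Path 2: beta → delta → zeta ← tau
  delta is a chain here and delta is conditioned on, so the path is blocked at delta.
Path 3: beta → eta → zeta ← tau
  zeta is a collider here and neither zeta nor any of its descendants is conditioned on, so the collider stays closed — the path is blocked at zeta.
Path 4: beta → zeta ← tau
  zeta is a collider here and neither zeta nor any of its descendants is conditioned on, so the collider stays closed — the path is blocked at zeta.
Every path is blocked, so beta and tau are d-separated given {delta, theta}.

Yes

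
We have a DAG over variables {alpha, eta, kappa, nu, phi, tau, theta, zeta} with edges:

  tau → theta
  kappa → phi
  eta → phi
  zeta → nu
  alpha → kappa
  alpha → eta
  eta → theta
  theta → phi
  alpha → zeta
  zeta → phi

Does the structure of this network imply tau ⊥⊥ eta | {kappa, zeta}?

There are 4 undirected paths between tau and eta; checking each against the conditioning set {kappa, zeta}:
Path 1: tau → theta → phi ← zeta ← alpha → eta
  phi is a collider here and neither phi nor any of its descendants is conditioned on, so the collider stays closed — the path is blocked at phi.
Path 2: tau → theta → phi ← kappa ← alpha → eta
  phi is a collider here and neither phi nor any of its descendants is conditioned on, so the collider stays closed — the path is blocked at phi.
Path 3: tau → theta → phi ← eta
  phi is a collider here and neither phi nor any of its descendants is conditioned on, so the collider stays closed — the path is blocked at phi.
Path 4: tau → theta ← eta
  theta is a collider here and neither theta nor any of its descendants is conditioned on, so the collider stays closed — the path is blocked at theta.
Since every path is blocked, d-separation holds.

Yes — tau and eta are d-separated given {kappa, zeta}.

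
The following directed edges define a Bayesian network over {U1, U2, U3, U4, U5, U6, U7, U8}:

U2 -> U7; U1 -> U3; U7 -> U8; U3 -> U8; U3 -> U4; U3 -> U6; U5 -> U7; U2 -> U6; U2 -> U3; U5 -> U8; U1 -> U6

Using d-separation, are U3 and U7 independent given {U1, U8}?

No

5 paths connect U3 and U7; each must be blocked for d-separation to hold:
Path 1: U3 → U8 ← U5 → U7
  U8 is a collider and U8 is conditioned on, which opens it; U5 is a fork and U5 is not conditioned on — no node blocks this path, so it is active.
Path 2: U3 → U8 ← U7
  U8 is a collider and U8 is conditioned on, which opens it — no node blocks this path, so it is active.
Path 3: U3 → U6 ← U2 → U7
  U6 is a collider here and neither U6 nor any of its descendants is conditioned on, so the collider stays closed — the path is blocked at U6.
Path 4: U3 ← U2 → U7
  U2 is a fork and U2 is not conditioned on — no node blocks this path, so it is active.
Path 5: U3 ← U1 → U6 ← U2 → U7
  U1 is a fork here and U1 is conditioned on, so the path is blocked at U1.
Since the path U3 → U8 ← U5 → U7 is active, U3 and U7 are not d-separated given {U1, U8}.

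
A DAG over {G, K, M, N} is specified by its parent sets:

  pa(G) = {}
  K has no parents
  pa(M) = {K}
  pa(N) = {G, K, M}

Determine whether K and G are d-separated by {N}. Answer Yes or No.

No — K and G are not d-separated given {N}.

2 paths connect K and G; each must be blocked for d-separation to hold:
Path 1: K → N ← G
  N is a collider and N is conditioned on, which opens it — no node blocks this path, so it is active.
Path 2: K → M → N ← G
  M is a chain and M is not conditioned on; N is a collider and N is conditioned on, which opens it — no node blocks this path, so it is active.
At least one path is unblocked, so d-separation fails.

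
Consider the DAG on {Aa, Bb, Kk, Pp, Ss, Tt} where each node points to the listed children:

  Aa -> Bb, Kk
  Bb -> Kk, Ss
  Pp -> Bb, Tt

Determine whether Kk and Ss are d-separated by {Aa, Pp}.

We examine all 2 paths between Kk and Ss:
Path 1: Kk ← Aa → Bb → Ss
  Aa is a fork here and Aa is conditioned on, so the path is blocked at Aa.
Path 2: Kk ← Bb → Ss
  Bb is a fork and Bb is not conditioned on — no node blocks this path, so it is active.
Because an active path exists, Kk and Ss are not d-separated.

No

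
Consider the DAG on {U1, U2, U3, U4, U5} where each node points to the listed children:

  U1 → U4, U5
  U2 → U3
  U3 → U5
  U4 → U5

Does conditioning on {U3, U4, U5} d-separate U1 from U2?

Enumerating the 2 paths from U1 to U2 and testing each for blocking by {U3, U4, U5}:
Path 1: U1 → U4 → U5 ← U3 ← U2
  U4 is a chain here and U4 is conditioned on, so the path is blocked at U4.
Path 2: U1 → U5 ← U3 ← U2
  U3 is a chain here and U3 is conditioned on, so the path is blocked at U3.
Every path is blocked, so U1 and U2 are d-separated given {U3, U4, U5}.

Yes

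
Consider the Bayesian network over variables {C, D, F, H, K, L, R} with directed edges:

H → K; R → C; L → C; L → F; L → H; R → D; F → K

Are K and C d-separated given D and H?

Enumerating the 2 paths from K to C and testing each for blocking by {D, H}:
Path 1: K ← H ← L → C
  H is a chain here and H is conditioned on, so the path is blocked at H.
Path 2: K ← F ← L → C
  F is a chain and F is not conditioned on; L is a fork and L is not conditioned on — no node blocks this path, so it is active.
At least one path is unblocked, so d-separation fails.

No — K and C are not d-separated given {D, H}.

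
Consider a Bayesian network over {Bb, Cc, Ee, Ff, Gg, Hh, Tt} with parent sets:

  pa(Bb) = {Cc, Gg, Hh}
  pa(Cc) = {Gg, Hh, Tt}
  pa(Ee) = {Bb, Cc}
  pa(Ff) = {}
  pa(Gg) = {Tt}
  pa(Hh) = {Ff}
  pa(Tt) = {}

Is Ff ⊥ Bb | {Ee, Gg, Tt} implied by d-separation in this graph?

There are 5 undirected paths between Ff and Bb; checking each against the conditioning set {Ee, Gg, Tt}:
Path 1: Ff → Hh → Cc ← Tt → Gg → Bb
  Tt is a fork here and Tt is conditioned on, so the path is blocked at Tt.
Path 2: Ff → Hh → Cc → Ee ← Bb
  Hh is a chain and Hh is not conditioned on; Cc is a chain and Cc is not conditioned on; Ee is a collider and Ee is conditioned on, which opens it — no node blocks this path, so it is active.
Path 3: Ff → Hh → Cc ← Gg → Bb
  Gg is a fork here and Gg is conditioned on, so the path is blocked at Gg.
Path 4: Ff → Hh → Cc → Bb
  Hh is a chain and Hh is not conditioned on; Cc is a chain and Cc is not conditioned on — no node blocks this path, so it is active.
Path 5: Ff → Hh → Bb
  Hh is a chain and Hh is not conditioned on — no node blocks this path, so it is active.
Since the path Ff → Hh → Cc → Ee ← Bb is active, Ff and Bb are not d-separated given {Ee, Gg, Tt}.

No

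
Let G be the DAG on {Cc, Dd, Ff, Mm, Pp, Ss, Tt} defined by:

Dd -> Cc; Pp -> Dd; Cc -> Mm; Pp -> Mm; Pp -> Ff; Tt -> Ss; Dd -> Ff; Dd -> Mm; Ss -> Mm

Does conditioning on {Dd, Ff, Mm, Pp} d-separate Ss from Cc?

There are 4 undirected paths between Ss and Cc; checking each against the conditioning set {Dd, Ff, Mm, Pp}:
Path 1: Ss → Mm ← Cc
  Mm is a collider and Mm is conditioned on, which opens it — no node blocks this path, so it is active.
Path 2: Ss → Mm ← Pp → Ff ← Dd → Cc
  Pp is a fork here and Pp is conditioned on, so the path is blocked at Pp.
Path 3: Ss → Mm ← Pp → Dd → Cc
  Pp is a fork here and Pp is conditioned on, so the path is blocked at Pp.
Path 4: Ss → Mm ← Dd → Cc
  Dd is a fork here and Dd is conditioned on, so the path is blocked at Dd.
Because an active path exists, Ss and Cc are not d-separated.

No — Ss and Cc are not d-separated given {Dd, Ff, Mm, Pp}.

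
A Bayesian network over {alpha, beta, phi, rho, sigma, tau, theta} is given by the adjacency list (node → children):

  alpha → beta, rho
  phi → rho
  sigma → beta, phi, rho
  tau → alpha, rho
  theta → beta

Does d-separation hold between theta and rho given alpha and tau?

4 paths connect theta and rho; each must be blocked for d-separation to hold:
Path 1: theta → beta ← sigma → phi → rho
  beta is a collider here and neither beta nor any of its descendants is conditioned on, so the collider stays closed — the path is blocked at beta.
Path 2: theta → beta ← sigma → rho
  beta is a collider here and neither beta nor any of its descendants is conditioned on, so the collider stays closed — the path is blocked at beta.
Path 3: theta → beta ← alpha ← tau → rho
  beta is a collider here and neither beta nor any of its descendants is conditioned on, so the collider stays closed — the path is blocked at beta.
Path 4: theta → beta ← alpha → rho
  beta is a collider here and neither beta nor any of its descendants is conditioned on, so the collider stays closed — the path is blocked at beta.
Since every path is blocked, d-separation holds.

Yes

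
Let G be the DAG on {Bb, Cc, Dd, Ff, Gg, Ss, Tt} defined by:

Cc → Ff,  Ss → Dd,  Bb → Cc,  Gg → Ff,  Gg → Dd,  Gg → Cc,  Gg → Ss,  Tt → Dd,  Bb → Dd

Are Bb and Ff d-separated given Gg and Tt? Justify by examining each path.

No

There are 6 undirected paths between Bb and Ff; checking each against the conditioning set {Gg, Tt}:
Path 1: Bb → Cc ← Gg → Ff
  Cc is a collider here and neither Cc nor any of its descendants is conditioned on, so the collider stays closed — the path is blocked at Cc.
Path 2: Bb → Cc → Ff
  Cc is a chain and Cc is not conditioned on — no node blocks this path, so it is active.
Path 3: Bb → Dd ← Gg → Cc → Ff
  Dd is a collider here and neither Dd nor any of its descendants is conditioned on, so the collider stays closed — the path is blocked at Dd.
Path 4: Bb → Dd ← Gg → Ff
  Dd is a collider here and neither Dd nor any of its descendants is conditioned on, so the collider stays closed — the path is blocked at Dd.
Path 5: Bb → Dd ← Ss ← Gg → Cc → Ff
  Dd is a collider here and neither Dd nor any of its descendants is conditioned on, so the collider stays closed — the path is blocked at Dd.
Path 6: Bb → Dd ← Ss ← Gg → Ff
  Dd is a collider here and neither Dd nor any of its descendants is conditioned on, so the collider stays closed — the path is blocked at Dd.
At least one path is unblocked, so d-separation fails.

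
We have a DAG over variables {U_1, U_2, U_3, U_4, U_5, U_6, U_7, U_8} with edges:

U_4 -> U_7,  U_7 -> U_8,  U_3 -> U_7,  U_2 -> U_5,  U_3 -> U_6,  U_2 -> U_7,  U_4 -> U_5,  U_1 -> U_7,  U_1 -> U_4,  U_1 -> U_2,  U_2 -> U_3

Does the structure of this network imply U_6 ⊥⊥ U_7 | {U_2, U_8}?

No — U_6 and U_7 are not d-separated given {U_2, U_8}.

Enumerating the 6 paths from U_6 to U_7 and testing each for blocking by {U_2, U_8}:
Path 1: U_6 ← U_3 ← U_2 ← U_1 → U_7
  U_2 is a chain here and U_2 is conditioned on, so the path is blocked at U_2.
Path 2: U_6 ← U_3 ← U_2 ← U_1 → U_4 → U_7
  U_2 is a chain here and U_2 is conditioned on, so the path is blocked at U_2.
Path 3: U_6 ← U_3 ← U_2 → U_7
  U_2 is a fork here and U_2 is conditioned on, so the path is blocked at U_2.
Path 4: U_6 ← U_3 ← U_2 → U_5 ← U_4 ← U_1 → U_7
  U_2 is a fork here and U_2 is conditioned on, so the path is blocked at U_2.
Path 5: U_6 ← U_3 ← U_2 → U_5 ← U_4 → U_7
  U_2 is a fork here and U_2 is conditioned on, so the path is blocked at U_2.
Path 6: U_6 ← U_3 → U_7
  U_3 is a fork and U_3 is not conditioned on — no node blocks this path, so it is active.
At least one path is unblocked, so d-separation fails.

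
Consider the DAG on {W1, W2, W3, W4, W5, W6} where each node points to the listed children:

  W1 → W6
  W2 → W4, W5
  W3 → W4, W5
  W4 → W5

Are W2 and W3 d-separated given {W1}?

Yes

4 paths connect W2 and W3; each must be blocked for d-separation to hold:
Path 1: W2 → W4 → W5 ← W3
  W5 is a collider here and neither W5 nor any of its descendants is conditioned on, so the collider stays closed — the path is blocked at W5.
Path 2: W2 → W4 ← W3
  W4 is a collider here and neither W4 nor any of its descendants is conditioned on, so the collider stays closed — the path is blocked at W4.
Path 3: W2 → W5 ← W4 ← W3
  W5 is a collider here and neither W5 nor any of its descendants is conditioned on, so the collider stays closed — the path is blocked at W5.
Path 4: W2 → W5 ← W3
  W5 is a collider here and neither W5 nor any of its descendants is conditioned on, so the collider stays closed — the path is blocked at W5.
Since every path is blocked, d-separation holds.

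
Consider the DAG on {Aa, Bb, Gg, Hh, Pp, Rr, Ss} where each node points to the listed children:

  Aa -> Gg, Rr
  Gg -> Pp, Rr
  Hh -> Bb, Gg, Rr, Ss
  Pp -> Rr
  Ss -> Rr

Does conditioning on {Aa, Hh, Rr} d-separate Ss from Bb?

Yes

Enumerating the 5 paths from Ss to Bb and testing each for blocking by {Aa, Hh, Rr}:
  1. Ss → Rr ← Gg ← Hh → Bb — Rr:collider[open]; Gg:chain[open]; Hh:fork[blocks] ⇒ blocked
  2. Ss → Rr ← Aa → Gg ← Hh → Bb — Rr:collider[open]; Aa:fork[blocks]; Gg:collider[open]; Hh:fork[blocks] ⇒ blocked
  3. Ss → Rr ← Pp ← Gg ← Hh → Bb — Rr:collider[open]; Pp:chain[open]; Gg:chain[open]; Hh:fork[blocks] ⇒ blocked
  4. Ss → Rr ← Hh → Bb — Rr:collider[open]; Hh:fork[blocks] ⇒ blocked
  5. Ss ← Hh → Bb — Hh:fork[blocks] ⇒ blocked
Every path is blocked, so Ss and Bb are d-separated given {Aa, Hh, Rr}.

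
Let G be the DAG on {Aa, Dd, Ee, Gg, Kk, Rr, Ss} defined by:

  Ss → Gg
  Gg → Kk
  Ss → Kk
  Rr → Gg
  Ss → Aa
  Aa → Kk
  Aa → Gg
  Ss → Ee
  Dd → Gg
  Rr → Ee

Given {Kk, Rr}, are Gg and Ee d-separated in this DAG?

No — Gg and Ee are not d-separated given {Kk, Rr}.

There are 6 undirected paths between Gg and Ee; checking each against the conditioning set {Kk, Rr}:
Path 1: Gg → Kk ← Aa ← Ss → Ee
  Kk is a collider and Kk is conditioned on, which opens it; Aa is a chain and Aa is not conditioned on; Ss is a fork and Ss is not conditioned on — no node blocks this path, so it is active.
Path 2: Gg → Kk ← Ss → Ee
  Kk is a collider and Kk is conditioned on, which opens it; Ss is a fork and Ss is not conditioned on — no node blocks this path, so it is active.
Path 3: Gg ← Rr → Ee
  Rr is a fork here and Rr is conditioned on, so the path is blocked at Rr.
Path 4: Gg ← Aa → Kk ← Ss → Ee
  Aa is a fork and Aa is not conditioned on; Kk is a collider and Kk is conditioned on, which opens it; Ss is a fork and Ss is not conditioned on — no node blocks this path, so it is active.
Path 5: Gg ← Aa ← Ss → Ee
  Aa is a chain and Aa is not conditioned on; Ss is a fork and Ss is not conditioned on — no node blocks this path, so it is active.
Path 6: Gg ← Ss → Ee
  Ss is a fork and Ss is not conditioned on — no node blocks this path, so it is active.
Because an active path exists, Gg and Ee are not d-separated.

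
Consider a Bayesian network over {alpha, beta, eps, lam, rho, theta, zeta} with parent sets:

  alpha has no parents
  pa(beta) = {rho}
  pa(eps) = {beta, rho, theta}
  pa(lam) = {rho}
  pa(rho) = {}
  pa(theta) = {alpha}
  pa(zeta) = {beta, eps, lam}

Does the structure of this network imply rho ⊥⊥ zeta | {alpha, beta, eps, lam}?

Yes — rho and zeta are d-separated given {alpha, beta, eps, lam}.

We examine all 5 paths between rho and zeta:
  1. rho → lam → zeta — lam:chain[blocks] ⇒ blocked
  2. rho → eps → zeta — eps:chain[blocks] ⇒ blocked
  3. rho → eps ← beta → zeta — eps:collider[open]; beta:fork[blocks] ⇒ blocked
  4. rho → beta → zeta — beta:chain[blocks] ⇒ blocked
  5. rho → beta → eps → zeta — beta:chain[blocks]; eps:chain[blocks] ⇒ blocked
Since every path is blocked, d-separation holds.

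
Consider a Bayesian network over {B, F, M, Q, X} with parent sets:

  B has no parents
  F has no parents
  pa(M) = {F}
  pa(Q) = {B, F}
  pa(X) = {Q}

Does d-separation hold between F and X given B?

No

The only undirected path from F to X is:
Path 1: F → Q → X
  Q is a chain and Q is not conditioned on — no node blocks this path, so it is active.
Since the path F → Q → X is active, F and X are not d-separated given {B}.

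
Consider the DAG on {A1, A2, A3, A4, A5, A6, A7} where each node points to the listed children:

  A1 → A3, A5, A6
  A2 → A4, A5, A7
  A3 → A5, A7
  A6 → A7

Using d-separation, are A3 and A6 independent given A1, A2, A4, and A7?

No

We examine all 6 paths between A3 and A6:
Path 1: A3 ← A1 → A6
  A1 is a fork here and A1 is conditioned on, so the path is blocked at A1.
Path 2: A3 ← A1 → A5 ← A2 → A7 ← A6
  A1 is a fork here and A1 is conditioned on, so the path is blocked at A1.
Path 3: A3 → A5 ← A1 → A6
  A5 is a collider here and neither A5 nor any of its descendants is conditioned on, so the collider stays closed — the path is blocked at A5.
Path 4: A3 → A5 ← A2 → A7 ← A6
  A5 is a collider here and neither A5 nor any of its descendants is conditioned on, so the collider stays closed — the path is blocked at A5.
Path 5: A3 → A7 ← A6
  A7 is a collider and A7 is conditioned on, which opens it — no node blocks this path, so it is active.
Path 6: A3 → A7 ← A2 → A5 ← A1 → A6
  A2 is a fork here and A2 is conditioned on, so the path is blocked at A2.
Since the path A3 → A7 ← A6 is active, A3 and A6 are not d-separated given {A1, A2, A4, A7}.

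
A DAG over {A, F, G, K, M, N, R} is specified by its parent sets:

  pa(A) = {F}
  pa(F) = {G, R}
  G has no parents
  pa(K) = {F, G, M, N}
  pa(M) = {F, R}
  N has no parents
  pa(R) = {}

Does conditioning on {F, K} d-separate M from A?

Yes

Enumerating the 4 paths from M to A and testing each for blocking by {F, K}:
  1. M ← R → F → A — R:fork[open]; F:chain[blocks] ⇒ blocked
  2. M ← F → A — F:fork[blocks] ⇒ blocked
  3. M → K ← F → A — K:collider[open]; F:fork[blocks] ⇒ blocked
  4. M → K ← G → F → A — K:collider[open]; G:fork[open]; F:chain[blocks] ⇒ blocked
Since every path is blocked, d-separation holds.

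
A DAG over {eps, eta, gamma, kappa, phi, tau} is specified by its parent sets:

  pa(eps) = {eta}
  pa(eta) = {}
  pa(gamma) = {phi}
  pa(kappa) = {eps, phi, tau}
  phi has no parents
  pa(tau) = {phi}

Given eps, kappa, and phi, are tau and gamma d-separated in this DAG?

We examine all 2 paths between tau and gamma:
  1. tau ← phi → gamma — phi:fork[blocks] ⇒ blocked
  2. tau → kappa ← phi → gamma — kappa:collider[open]; phi:fork[blocks] ⇒ blocked
Every path is blocked, so tau and gamma are d-separated given {eps, kappa, phi}.

Yes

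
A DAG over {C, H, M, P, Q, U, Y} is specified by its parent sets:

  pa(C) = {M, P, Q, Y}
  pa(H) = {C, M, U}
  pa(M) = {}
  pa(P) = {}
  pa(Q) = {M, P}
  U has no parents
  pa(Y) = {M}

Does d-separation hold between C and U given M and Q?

Yes — C and U are d-separated given {M, Q}.

We examine all 5 paths between C and U:
Path 1: C ← P → Q ← M → H ← U
  M is a fork here and M is conditioned on, so the path is blocked at M.
Path 2: C ← M → H ← U
  M is a fork here and M is conditioned on, so the path is blocked at M.
Path 3: C ← Q ← M → H ← U
  Q is a chain here and Q is conditioned on, so the path is blocked at Q.
Path 4: C ← Y ← M → H ← U
  M is a fork here and M is conditioned on, so the path is blocked at M.
Path 5: C → H ← U
  H is a collider here and neither H nor any of its descendants is conditioned on, so the collider stays closed — the path is blocked at H.
All paths are blocked; C ⊥ U | {M, Q} holds.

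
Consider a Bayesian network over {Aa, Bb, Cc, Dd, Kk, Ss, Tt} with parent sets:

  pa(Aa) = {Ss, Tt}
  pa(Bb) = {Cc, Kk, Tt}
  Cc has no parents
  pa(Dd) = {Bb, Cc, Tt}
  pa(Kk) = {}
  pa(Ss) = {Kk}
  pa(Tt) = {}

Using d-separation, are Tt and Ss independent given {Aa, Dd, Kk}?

Enumerating the 4 paths from Tt to Ss and testing each for blocking by {Aa, Dd, Kk}:
Path 1: Tt → Bb ← Kk → Ss
  Kk is a fork here and Kk is conditioned on, so the path is blocked at Kk.
Path 2: Tt → Dd ← Bb ← Kk → Ss
  Kk is a fork here and Kk is conditioned on, so the path is blocked at Kk.
Path 3: Tt → Dd ← Cc → Bb ← Kk → Ss
  Kk is a fork here and Kk is conditioned on, so the path is blocked at Kk.
Path 4: Tt → Aa ← Ss
  Aa is a collider and Aa is conditioned on, which opens it — no node blocks this path, so it is active.
Since the path Tt → Aa ← Ss is active, Tt and Ss are not d-separated given {Aa, Dd, Kk}.

No — Tt and Ss are not d-separated given {Aa, Dd, Kk}.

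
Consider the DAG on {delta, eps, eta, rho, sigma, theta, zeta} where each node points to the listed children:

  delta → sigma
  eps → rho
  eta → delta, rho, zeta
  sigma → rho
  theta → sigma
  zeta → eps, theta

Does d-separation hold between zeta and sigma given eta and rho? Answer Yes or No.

No — zeta and sigma are not d-separated given {eta, rho}.

There are 5 undirected paths between zeta and sigma; checking each against the conditioning set {eta, rho}:
Path 1: zeta ← eta → rho ← sigma
  eta is a fork here and eta is conditioned on, so the path is blocked at eta.
Path 2: zeta ← eta → delta → sigma
  eta is a fork here and eta is conditioned on, so the path is blocked at eta.
Path 3: zeta → theta → sigma
  theta is a chain and theta is not conditioned on — no node blocks this path, so it is active.
Path 4: zeta → eps → rho ← sigma
  eps is a chain and eps is not conditioned on; rho is a collider and rho is conditioned on, which opens it — no node blocks this path, so it is active.
Path 5: zeta → eps → rho ← eta → delta → sigma
  eta is a fork here and eta is conditioned on, so the path is blocked at eta.
Since the path zeta → theta → sigma is active, zeta and sigma are not d-separated given {eta, rho}.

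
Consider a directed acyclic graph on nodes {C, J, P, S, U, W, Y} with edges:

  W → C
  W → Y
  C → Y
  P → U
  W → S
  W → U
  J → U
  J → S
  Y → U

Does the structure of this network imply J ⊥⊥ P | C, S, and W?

Yes — J and P are d-separated given {C, S, W}.

There are 4 undirected paths between J and P; checking each against the conditioning set {C, S, W}:
Path 1: J → U ← P
  U is a collider here and neither U nor any of its descendants is conditioned on, so the collider stays closed — the path is blocked at U.
Path 2: J → S ← W → Y → U ← P
  W is a fork here and W is conditioned on, so the path is blocked at W.
Path 3: J → S ← W → U ← P
  W is a fork here and W is conditioned on, so the path is blocked at W.
Path 4: J → S ← W → C → Y → U ← P
  W is a fork here and W is conditioned on, so the path is blocked at W.
Since every path is blocked, d-separation holds.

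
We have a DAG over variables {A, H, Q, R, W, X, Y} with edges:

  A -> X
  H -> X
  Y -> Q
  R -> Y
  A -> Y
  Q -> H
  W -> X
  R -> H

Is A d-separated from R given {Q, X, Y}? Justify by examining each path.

No

4 paths connect A and R; each must be blocked for d-separation to hold:
Path 1: A → X ← H ← R
  X is a collider and X is conditioned on, which opens it; H is a chain and H is not conditioned on — no node blocks this path, so it is active.
Path 2: A → X ← H ← Q ← Y ← R
  Q is a chain here and Q is conditioned on, so the path is blocked at Q.
Path 3: A → Y ← R
  Y is a collider and Y is conditioned on, which opens it — no node blocks this path, so it is active.
Path 4: A → Y → Q → H ← R
  Y is a chain here and Y is conditioned on, so the path is blocked at Y.
Because an active path exists, A and R are not d-separated.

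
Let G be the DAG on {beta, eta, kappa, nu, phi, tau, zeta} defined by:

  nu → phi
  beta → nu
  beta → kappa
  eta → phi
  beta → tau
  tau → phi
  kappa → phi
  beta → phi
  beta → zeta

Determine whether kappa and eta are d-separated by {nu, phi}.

No

Enumerating the 4 paths from kappa to eta and testing each for blocking by {nu, phi}:
Path 1: kappa → phi ← eta
  phi is a collider and phi is conditioned on, which opens it — no node blocks this path, so it is active.
Path 2: kappa ← beta → phi ← eta
  beta is a fork and beta is not conditioned on; phi is a collider and phi is conditioned on, which opens it — no node blocks this path, so it is active.
Path 3: kappa ← beta → tau → phi ← eta
  beta is a fork and beta is not conditioned on; tau is a chain and tau is not conditioned on; phi is a collider and phi is conditioned on, which opens it — no node blocks this path, so it is active.
Path 4: kappa ← beta → nu → phi ← eta
  nu is a chain here and nu is conditioned on, so the path is blocked at nu.
Since the path kappa → phi ← eta is active, kappa and eta are not d-separated given {nu, phi}.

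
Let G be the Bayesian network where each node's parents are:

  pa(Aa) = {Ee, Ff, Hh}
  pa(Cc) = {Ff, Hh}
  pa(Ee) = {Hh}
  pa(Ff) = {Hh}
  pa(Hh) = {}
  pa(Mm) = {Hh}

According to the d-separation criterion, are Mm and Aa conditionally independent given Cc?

4 paths connect Mm and Aa; each must be blocked for d-separation to hold:
Path 1: Mm ← Hh → Ff → Aa
  Hh is a fork and Hh is not conditioned on; Ff is a chain and Ff is not conditioned on — no node blocks this path, so it is active.
Path 2: Mm ← Hh → Aa
  Hh is a fork and Hh is not conditioned on — no node blocks this path, so it is active.
Path 3: Mm ← Hh → Cc ← Ff → Aa
  Hh is a fork and Hh is not conditioned on; Cc is a collider and Cc is conditioned on, which opens it; Ff is a fork and Ff is not conditioned on — no node blocks this path, so it is active.
Path 4: Mm ← Hh → Ee → Aa
  Hh is a fork and Hh is not conditioned on; Ee is a chain and Ee is not conditioned on — no node blocks this path, so it is active.
Because an active path exists, Mm and Aa are not d-separated.

No — Mm and Aa are not d-separated given {Cc}.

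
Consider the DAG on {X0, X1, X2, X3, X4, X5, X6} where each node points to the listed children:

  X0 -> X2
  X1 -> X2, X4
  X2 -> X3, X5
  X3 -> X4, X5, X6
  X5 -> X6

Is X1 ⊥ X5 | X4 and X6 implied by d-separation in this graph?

6 paths connect X1 and X5; each must be blocked for d-separation to hold:
Path 1: X1 → X4 ← X3 → X5
  X4 is a collider and X4 is conditioned on, which opens it; X3 is a fork and X3 is not conditioned on — no node blocks this path, so it is active.
Path 2: X1 → X4 ← X3 → X6 ← X5
  X4 is a collider and X4 is conditioned on, which opens it; X3 is a fork and X3 is not conditioned on; X6 is a collider and X6 is conditioned on, which opens it — no node blocks this path, so it is active.
Path 3: X1 → X4 ← X3 ← X2 → X5
  X4 is a collider and X4 is conditioned on, which opens it; X3 is a chain and X3 is not conditioned on; X2 is a fork and X2 is not conditioned on — no node blocks this path, so it is active.
Path 4: X1 → X2 → X5
  X2 is a chain and X2 is not conditioned on — no node blocks this path, so it is active.
Path 5: X1 → X2 → X3 → X5
  X2 is a chain and X2 is not conditioned on; X3 is a chain and X3 is not conditioned on — no node blocks this path, so it is active.
Path 6: X1 → X2 → X3 → X6 ← X5
  X2 is a chain and X2 is not conditioned on; X3 is a chain and X3 is not conditioned on; X6 is a collider and X6 is conditioned on, which opens it — no node blocks this path, so it is active.
Since the path X1 → X4 ← X3 → X5 is active, X1 and X5 are not d-separated given {X4, X6}.

No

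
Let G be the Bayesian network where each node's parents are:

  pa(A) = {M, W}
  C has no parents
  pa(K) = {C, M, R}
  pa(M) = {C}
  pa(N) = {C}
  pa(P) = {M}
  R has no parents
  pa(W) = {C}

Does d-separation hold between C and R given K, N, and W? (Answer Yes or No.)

No

We examine all 3 paths between C and R:
Path 1: C → W → A ← M → K ← R
  W is a chain here and W is conditioned on, so the path is blocked at W.
Path 2: C → M → K ← R
  M is a chain and M is not conditioned on; K is a collider and K is conditioned on, which opens it — no node blocks this path, so it is active.
Path 3: C → K ← R
  K is a collider and K is conditioned on, which opens it — no node blocks this path, so it is active.
Since the path C → M → K ← R is active, C and R are not d-separated given {K, N, W}.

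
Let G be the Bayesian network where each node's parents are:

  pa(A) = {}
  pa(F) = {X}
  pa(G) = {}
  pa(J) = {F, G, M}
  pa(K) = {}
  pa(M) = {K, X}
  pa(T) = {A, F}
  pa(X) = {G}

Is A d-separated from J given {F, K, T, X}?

There are 3 undirected paths between A and J; checking each against the conditioning set {F, K, T, X}:
  1. A → T ← F → J — T:collider[open]; F:fork[blocks] ⇒ blocked
  2. A → T ← F ← X ← G → J — T:collider[open]; F:chain[blocks]; X:chain[blocks]; G:fork[open] ⇒ blocked
  3. A → T ← F ← X → M → J — T:collider[open]; F:chain[blocks]; X:fork[blocks]; M:chain[open] ⇒ blocked
All paths are blocked; A ⊥ J | {F, K, T, X} holds.

Yes — A and J are d-separated given {F, K, T, X}.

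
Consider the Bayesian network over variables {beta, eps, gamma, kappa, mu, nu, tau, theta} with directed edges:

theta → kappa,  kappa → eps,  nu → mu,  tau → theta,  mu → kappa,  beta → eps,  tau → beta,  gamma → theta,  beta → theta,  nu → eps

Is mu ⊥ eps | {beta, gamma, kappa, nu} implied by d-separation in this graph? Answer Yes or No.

We examine all 4 paths between mu and eps:
Path 1: mu → kappa → eps
  kappa is a chain here and kappa is conditioned on, so the path is blocked at kappa.
Path 2: mu → kappa ← theta ← tau → beta → eps
  beta is a chain here and beta is conditioned on, so the path is blocked at beta.
Path 3: mu → kappa ← theta ← beta → eps
  beta is a fork here and beta is conditioned on, so the path is blocked at beta.
Path 4: mu ← nu → eps
  nu is a fork here and nu is conditioned on, so the path is blocked at nu.
Every path is blocked, so mu and eps are d-separated given {beta, gamma, kappa, nu}.

Yes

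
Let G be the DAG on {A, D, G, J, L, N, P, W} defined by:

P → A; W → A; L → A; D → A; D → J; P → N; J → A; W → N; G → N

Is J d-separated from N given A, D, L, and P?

Enumerating the 4 paths from J to N and testing each for blocking by {A, D, L, P}:
  1. J ← D → A ← P → N — D:fork[blocks]; A:collider[open]; P:fork[blocks] ⇒ blocked
  2. J ← D → A ← W → N — D:fork[blocks]; A:collider[open]; W:fork[open] ⇒ blocked
  3. J → A ← P → N — A:collider[open]; P:fork[blocks] ⇒ blocked
  4. J → A ← W → N — A:collider[open]; W:fork[open] ⇒ active
Because an active path exists, J and N are not d-separated.

No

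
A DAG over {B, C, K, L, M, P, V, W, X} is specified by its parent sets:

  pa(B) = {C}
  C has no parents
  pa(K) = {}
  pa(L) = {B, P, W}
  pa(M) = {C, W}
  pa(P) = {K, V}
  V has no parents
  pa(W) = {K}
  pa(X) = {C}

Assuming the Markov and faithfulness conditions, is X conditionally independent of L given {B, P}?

Yes — X and L are d-separated given {B, P}.

There are 3 undirected paths between X and L; checking each against the conditioning set {B, P}:
Path 1: X ← C → M ← W → L
  M is a collider here and neither M nor any of its descendants is conditioned on, so the collider stays closed — the path is blocked at M.
Path 2: X ← C → M ← W ← K → P → L
  M is a collider here and neither M nor any of its descendants is conditioned on, so the collider stays closed — the path is blocked at M.
Path 3: X ← C → B → L
  B is a chain here and B is conditioned on, so the path is blocked at B.
All paths are blocked; X ⊥ L | {B, P} holds.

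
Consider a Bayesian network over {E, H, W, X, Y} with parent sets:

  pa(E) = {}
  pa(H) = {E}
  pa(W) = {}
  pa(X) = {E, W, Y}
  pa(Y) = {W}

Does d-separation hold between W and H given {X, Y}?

Enumerating the 2 paths from W to H and testing each for blocking by {X, Y}:
Path 1: W → Y → X ← E → H
  Y is a chain here and Y is conditioned on, so the path is blocked at Y.
Path 2: W → X ← E → H
  X is a collider and X is conditioned on, which opens it; E is a fork and E is not conditioned on — no node blocks this path, so it is active.
Since the path W → X ← E → H is active, W and H are not d-separated given {X, Y}.

No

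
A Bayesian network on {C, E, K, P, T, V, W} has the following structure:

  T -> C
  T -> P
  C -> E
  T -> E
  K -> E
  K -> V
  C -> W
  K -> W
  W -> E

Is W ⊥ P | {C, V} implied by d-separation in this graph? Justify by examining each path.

Yes

There are 6 undirected paths between W and P; checking each against the conditioning set {C, V}:
Path 1: W → E ← C ← T → P
  E is a collider here and neither E nor any of its descendants is conditioned on, so the collider stays closed — the path is blocked at E.
Path 2: W → E ← T → P
  E is a collider here and neither E nor any of its descendants is conditioned on, so the collider stays closed — the path is blocked at E.
Path 3: W ← K → E ← C ← T → P
  E is a collider here and neither E nor any of its descendants is conditioned on, so the collider stays closed — the path is blocked at E.
Path 4: W ← K → E ← T → P
  E is a collider here and neither E nor any of its descendants is conditioned on, so the collider stays closed — the path is blocked at E.
Path 5: W ← C → E ← T → P
  C is a fork here and C is conditioned on, so the path is blocked at C.
Path 6: W ← C ← T → P
  C is a chain here and C is conditioned on, so the path is blocked at C.
Every path is blocked, so W and P are d-separated given {C, V}.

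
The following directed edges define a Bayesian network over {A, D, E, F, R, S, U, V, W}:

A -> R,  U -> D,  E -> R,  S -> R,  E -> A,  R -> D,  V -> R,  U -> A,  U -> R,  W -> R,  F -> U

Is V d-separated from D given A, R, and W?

Enumerating the 4 paths from V to D and testing each for blocking by {A, R, W}:
Path 1: V → R ← U → D
  R is a collider and R is conditioned on, which opens it; U is a fork and U is not conditioned on — no node blocks this path, so it is active.
Path 2: V → R → D
  R is a chain here and R is conditioned on, so the path is blocked at R.
Path 3: V → R ← A ← U → D
  A is a chain here and A is conditioned on, so the path is blocked at A.
Path 4: V → R ← E → A ← U → D
  R is a collider and R is conditioned on, which opens it; E is a fork and E is not conditioned on; A is a collider and A is conditioned on, which opens it; U is a fork and U is not conditioned on — no node blocks this path, so it is active.
Since the path V → R ← U → D is active, V and D are not d-separated given {A, R, W}.

No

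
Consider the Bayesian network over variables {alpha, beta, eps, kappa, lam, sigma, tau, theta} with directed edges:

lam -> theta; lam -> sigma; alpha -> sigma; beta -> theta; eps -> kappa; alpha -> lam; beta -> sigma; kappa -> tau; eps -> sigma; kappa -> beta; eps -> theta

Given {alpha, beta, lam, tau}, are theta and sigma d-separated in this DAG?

No

We examine all 6 paths between theta and sigma:
Path 1: theta ← eps → kappa → beta → sigma
  beta is a chain here and beta is conditioned on, so the path is blocked at beta.
Path 2: theta ← eps → sigma
  eps is a fork and eps is not conditioned on — no node blocks this path, so it is active.
Path 3: theta ← lam → sigma
  lam is a fork here and lam is conditioned on, so the path is blocked at lam.
Path 4: theta ← lam ← alpha → sigma
  lam is a chain here and lam is conditioned on, so the path is blocked at lam.
Path 5: theta ← beta ← kappa ← eps → sigma
  beta is a chain here and beta is conditioned on, so the path is blocked at beta.
Path 6: theta ← beta → sigma
  beta is a fork here and beta is conditioned on, so the path is blocked at beta.
Since the path theta ← eps → sigma is active, theta and sigma are not d-separated given {alpha, beta, lam, tau}.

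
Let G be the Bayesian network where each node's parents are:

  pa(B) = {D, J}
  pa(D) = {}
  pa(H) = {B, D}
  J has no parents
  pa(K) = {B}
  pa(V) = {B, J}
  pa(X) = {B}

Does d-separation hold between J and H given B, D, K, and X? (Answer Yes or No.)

4 paths connect J and H; each must be blocked for d-separation to hold:
Path 1: J → B → H
  B is a chain here and B is conditioned on, so the path is blocked at B.
Path 2: J → B ← D → H
  D is a fork here and D is conditioned on, so the path is blocked at D.
Path 3: J → V ← B → H
  V is a collider here and neither V nor any of its descendants is conditioned on, so the collider stays closed — the path is blocked at V.
Path 4: J → V ← B ← D → H
  V is a collider here and neither V nor any of its descendants is conditioned on, so the collider stays closed — the path is blocked at V.
All paths are blocked; J ⊥ H | {B, D, K, X} holds.

Yes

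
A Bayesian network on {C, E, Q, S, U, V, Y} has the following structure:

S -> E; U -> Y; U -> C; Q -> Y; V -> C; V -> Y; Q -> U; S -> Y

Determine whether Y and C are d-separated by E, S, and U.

No — Y and C are not d-separated given {E, S, U}.

There are 3 undirected paths between Y and C; checking each against the conditioning set {E, S, U}:
  1. Y ← Q → U → C — Q:fork[open]; U:chain[blocks] ⇒ blocked
  2. Y ← V → C — V:fork[open] ⇒ active
  3. Y ← U → C — U:fork[blocks] ⇒ blocked
Because an active path exists, Y and C are not d-separated.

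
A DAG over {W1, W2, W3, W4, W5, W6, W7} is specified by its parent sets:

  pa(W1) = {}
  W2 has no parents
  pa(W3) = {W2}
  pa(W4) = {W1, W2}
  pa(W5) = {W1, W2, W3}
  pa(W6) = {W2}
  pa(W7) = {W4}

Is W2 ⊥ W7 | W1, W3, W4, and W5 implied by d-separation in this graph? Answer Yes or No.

Enumerating the 3 paths from W2 to W7 and testing each for blocking by {W1, W3, W4, W5}:
  1. W2 → W3 → W5 ← W1 → W4 → W7 — W3:chain[blocks]; W5:collider[open]; W1:fork[blocks]; W4:chain[blocks] ⇒ blocked
  2. W2 → W4 → W7 — W4:chain[blocks] ⇒ blocked
  3. W2 → W5 ← W1 → W4 → W7 — W5:collider[open]; W1:fork[blocks]; W4:chain[blocks] ⇒ blocked
Since every path is blocked, d-separation holds.

Yes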